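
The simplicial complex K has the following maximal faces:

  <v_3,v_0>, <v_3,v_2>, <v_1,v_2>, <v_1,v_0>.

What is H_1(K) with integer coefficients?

H_1 = Z.

Order the vertices as v_0 < v_1 < v_2 < v_3. Listing each simplex with vertices in this order, K has dimension 1 with simplices:

  0-simplices (4): [v_0], [v_1], [v_2], [v_3]
  1-simplices (4): [v_0,v_1], [v_0,v_3], [v_1,v_2], [v_2,v_3]

giving chain groups C_0 ≅ Z^4, C_1 ≅ Z^4.

Boundary ∂_1: C_1 → C_0 is given by ∂[p,q] = [q] − [p]. For instance
  ∂[v_1,v_2] = [v_2] − [v_1].
As a 4×4 matrix over Z this has rank 3, with invariant factors (1,1,1).

From H_k ≅ ker(∂_k) / im(∂_{k+1}) we obtain:

  H_1: rank ker ∂_1 − rank ∂_2 = (4 − 3) − 0 = 1, and there is no ∂_2, so H_1 ≅ Z.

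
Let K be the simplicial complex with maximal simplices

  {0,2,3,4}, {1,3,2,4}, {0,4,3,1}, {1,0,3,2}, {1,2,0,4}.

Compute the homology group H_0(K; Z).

Fix the vertex order 0 < 1 < 2 < 3 < 4 and write every simplex with vertices in increasing order. Then dim K = 3 and the simplices of K are:

  0-simplices (5): [0], [1], [2], [3], [4]
  1-simplices (10): [0,1], [0,2], [0,3], [0,4], [1,2], [1,3], [1,4], [2,3], [2,4], [3,4]
  2-simplices (10): [0,1,2], [0,1,3], [0,1,4], [0,2,3], [0,2,4], [0,3,4], [1,2,3], [1,2,4], [1,3,4], [2,3,4]
  3-simplices (5): [0,1,2,3], [0,1,2,4], [0,1,3,4], [0,2,3,4], [1,2,3,4]

so the chain groups are C_0 ≅ Z^5, C_1 ≅ Z^10, C_2 ≅ Z^10, C_3 ≅ Z^5.

The boundary map ∂_1: C_1 → C_0 sends each edge [p,q] (with p < q) to q − p. For instance
  ∂[1,3] = [3] − [1].
The 5×10 boundary matrix has rank 4 and Smith normal form diag(1,1,1,1).

The boundary map ∂_2: C_2 → C_1 acts by ∂[p,q,r] = [q,r] − [p,r] + [p,q]. For instance
  ∂[0,2,3] = [2,3] − [0,3] + [0,2],
  ∂[1,2,3] = [2,3] − [1,3] + [1,2].
The 10×10 boundary matrix has rank 6 and Smith normal form diag(1,1,1,1,1,1).

The boundary map ∂_3: C_3 → C_2 sends each 3-simplex σ to the alternating sum Σ_i (−1)^i (σ with its i-th vertex removed). For instance
  ∂[0,1,2,4] = [1,2,4] − [0,2,4] + [0,1,4] − [0,1,2],
  ∂[0,1,3,4] = [1,3,4] − [0,3,4] + [0,1,4] − [0,1,3].
The 10×5 boundary matrix has rank 4 and Smith normal form diag(1,1,1,1).

From H_k ≅ ker(∂_k) / im(∂_{k+1}) we obtain:

  H_0: rank C_0 − rank ∂_1 = 5 − 4 = 1, and the invariant factors of ∂_1 are all 1, so H_0 = Z.

H_0 = Z.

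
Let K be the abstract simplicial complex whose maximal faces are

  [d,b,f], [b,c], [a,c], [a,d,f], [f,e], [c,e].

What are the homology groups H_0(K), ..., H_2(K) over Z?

Take the total order a < b < c < d < e < f on the vertex set. Then K (dimension 2) consists of the simplices:

  0-simplices (6): a, b, c, d, e, f
  1-simplices (9): ac, ad, af, bc, bd, bf, ce, df, ef
  2-simplices (2): adf, bdf

so the chain groups are C_0 ≅ Z^6, C_1 ≅ Z^9, C_2 ≅ Z^2.

The boundary map ∂_1: C_1 → C_0 maps an edge to its endpoints' difference, ∂[p,q] = q − p. For instance
  ∂bf = f − b.
As a 6×9 matrix over Z this has rank 5, with invariant factors (1,1,1,1,1).

Boundary ∂_2: C_2 → C_1 maps a triangle to the signed sum of its edges. For instance
  ∂bdf = df − bf + bd,
  ∂adf = df − af + ad.
The resulting 9×2 matrix has rank 2, and its Smith normal form has invariant factors (1,1).

Computing H_k = (kernel of ∂_k) / (image of ∂_{k+1}):

  H_0: rank C_0 − rank ∂_1 = 6 − 5 = 1, and the invariant factors of ∂_1 are all 1, so H_0 ≅ Z.
  H_1: rank ker ∂_1 − rank ∂_2 = (9 − 5) − 2 = 2, and the invariant factors of ∂_2 are all 1, so H_1 ≅ Z^2.
  H_2: rank ker ∂_2 − rank ∂_3 = (2 − 2) − 0 = 0, and there is no ∂_3, so H_2 ≅ 0.

H_0 ≅ Z,  H_1 ≅ Z^2,  H_2 = 0.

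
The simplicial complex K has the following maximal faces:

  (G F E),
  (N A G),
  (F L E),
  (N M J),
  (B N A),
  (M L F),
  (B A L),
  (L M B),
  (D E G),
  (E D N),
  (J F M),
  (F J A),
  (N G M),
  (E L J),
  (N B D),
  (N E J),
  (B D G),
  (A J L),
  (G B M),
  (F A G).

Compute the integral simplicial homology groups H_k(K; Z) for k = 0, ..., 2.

We work with the vertex ordering A < B < D < E < F < G < J < L < M < N. The simplices of K, each written with vertices in increasing order, are:

  0-simplices (10): A, B, D, E, F, G, J, L, M, N
  1-simplices (30): AB, AF, AG, AJ, AL, AN, BD, BG, BL, BM, BN, DE, DG, DN, EF, EG, EJ, EL, EN, FG, FJ, FL, FM, GM, GN, JL, JM, JN, LM, MN
  2-simplices (20): ABL, ABN, AFG, AFJ, AGN, AJL, BDG, BDN, BGM, BLM, DEG, DEN, EFG, EFL, EJL, EJN, FJM, FLM, GMN, JMN

giving chain groups C_0 ≅ Z^10, C_1 ≅ Z^30, C_2 ≅ Z^20.

Boundary ∂_1: C_1 → C_0 is given by ∂[p,q] = [q] − [p]. For instance
  ∂JN = N − J.
The resulting 10×30 matrix has rank 9, and its Smith normal form has invariant factors (1,1,1,1,1,1,1,1,1).

Boundary ∂_2: C_2 → C_1 maps a triangle to the signed sum of its edges. For instance
  ∂EJN = JN − EN + EJ,
  ∂ABN = BN − AN + AB.
This gives a 30×20 integer matrix of rank 20; reducing to Smith normal form yields diagonal entries (1,1,1,1,1,1,1,1,1,1,1,1,1,1,1,1,1,1,1,2).

Reading off H_k = ker ∂_k / im ∂_{k+1}:

  H_0: rank C_0 − rank ∂_1 = 10 − 9 = 1, and the invariant factors of ∂_1 are all 1, so H_0 ≅ Z.
  H_1: rank ker ∂_1 − rank ∂_2 = (30 − 9) − 20 = 1, and ∂_2 has invariant factor 2 > 1, so H_1 ≅ Z ⊕ Z_2.
  H_2: rank ker ∂_2 − rank ∂_3 = (20 − 20) − 0 = 0, and there is no ∂_3, so H_2 ≅ 0.

As a check, the Euler characteristic is 10 − 30 + 20 = 0, which agrees with 1 − 1 + 0 = 0.
(K is a triangulation of the Klein bottle.)

H_0 = Z,  H_1 = Z ⊕ Z_2,  H_2 = 0.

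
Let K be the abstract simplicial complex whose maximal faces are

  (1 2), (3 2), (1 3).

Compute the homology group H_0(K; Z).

Fix the vertex order 1 < 2 < 3 and write every simplex with vertices in increasing order. Then dim K = 1 and the simplices of K are:

  0-simplices (3): [1], [2], [3]
  1-simplices (3): [1,2], [1,3], [2,3]

Hence C_0 ≅ Z^3, C_1 ≅ Z^3.

Boundary ∂_1: C_1 → C_0 is given by ∂[p,q] = [q] − [p]. For instance
  ∂[2,3] = [3] − [2].
As a 3×3 matrix over Z this has rank 2, with invariant factors (1,1).

Now H_k = ker ∂_k / im ∂_{k+1}, so:

  H_0: rank C_0 − rank ∂_1 = 3 − 2 = 1, and the invariant factors of ∂_1 are all 1, so H_0 ≅ Z.

(K is a triangulation of the circle S^1.)

H_0 = Z.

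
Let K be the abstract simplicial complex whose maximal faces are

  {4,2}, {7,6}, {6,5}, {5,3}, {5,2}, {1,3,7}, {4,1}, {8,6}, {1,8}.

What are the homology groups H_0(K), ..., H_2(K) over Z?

Take the total order 1 < 2 < 3 < 4 < 5 < 6 < 7 < 8 on the vertex set. Then K (dimension 2) consists of the simplices:

  0-simplices (8): [1], [2], [3], [4], [5], [6], [7], [8]
  1-simplices (11): [1,3], [1,4], [1,7], [1,8], [2,4], [2,5], [3,5], [3,7], [5,6], [6,7], [6,8]
  2-simplices (1): [1,3,7]

giving chain groups C_0 ≅ Z^8, C_1 ≅ Z^11, C_2 ≅ Z^1.

Boundary ∂_1: C_1 → C_0 is given by ∂[p,q] = [q] − [p]. For instance
  ∂[1,3] = [3] − [1].
The resulting 8×11 matrix has rank 7, and its Smith normal form has invariant factors (1,1,1,1,1,1,1).

∂_2: C_2 → C_1 acts by ∂[p,q,r] = [q,r] − [p,r] + [p,q]. For instance
  ∂[1,3,7] = [3,7] − [1,7] + [1,3].
The 11×1 boundary matrix has rank 1 and Smith normal form diag(1).

Computing H_k = (kernel of ∂_k) / (image of ∂_{k+1}):

  H_0: rank C_0 − rank ∂_1 = 8 − 7 = 1, and the invariant factors of ∂_1 are all 1, so H_0 ≅ Z.
  H_1: rank ker ∂_1 − rank ∂_2 = (11 − 7) − 1 = 3, and the invariant factors of ∂_2 are all 1, so H_1 ≅ Z^3.
  H_2: rank ker ∂_2 − rank ∂_3 = (1 − 1) − 0 = 0, and there is no ∂_3, so H_2 ≅ 0.

As a check, the Euler characteristic is 8 − 11 + 1 = -2, which agrees with 1 − 3 + 0 = -2.

H_0 ≅ Z,  H_1 ≅ Z^3,  H_2 = 0.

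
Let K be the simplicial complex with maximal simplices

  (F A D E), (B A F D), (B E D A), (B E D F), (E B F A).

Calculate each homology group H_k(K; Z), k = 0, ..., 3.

H_0 = Z,  H_1 = 0,  H_2 = 0,  H_3 = Z.

Fix the vertex order A < B < D < E < F and write every simplex with vertices in increasing order. Then dim K = 3 and the simplices of K are:

  0-simplices (5): A, B, D, E, F
  1-simplices (10): AB, AD, AE, AF, BD, BE, BF, DE, DF, EF
  2-simplices (10): ABD, ABE, ABF, ADE, ADF, AEF, BDE, BDF, BEF, DEF
  3-simplices (5): ABDE, ABDF, ABEF, ADEF, BDEF

Hence C_0 ≅ Z^5, C_1 ≅ Z^10, C_2 ≅ Z^10, C_3 ≅ Z^5.

Boundary ∂_1: C_1 → C_0 maps an edge to its endpoints' difference, ∂[p,q] = q − p. For instance
  ∂AB = B − A.
As a 5×10 matrix over Z this has rank 4, with invariant factors (1,1,1,1).

The boundary map ∂_2: C_2 → C_1 sends each 2-simplex [p,q,r] to [q,r] − [p,r] + [p,q]. For instance
  ∂ABF = BF − AF + AB,
  ∂BDF = DF − BF + BD.
This gives a 10×10 integer matrix of rank 6; reducing to Smith normal form yields diagonal entries (1,1,1,1,1,1).

The boundary map ∂_3: C_3 → C_2 sends each 3-simplex σ to the alternating sum Σ_i (−1)^i (σ with its i-th vertex removed). For instance
  ∂BDEF = DEF − BEF + BDF − BDE,
  ∂ABDF = BDF − ADF + ABF − ABD.
The 10×5 boundary matrix has rank 4 and Smith normal form diag(1,1,1,1).

Reading off H_k = ker ∂_k / im ∂_{k+1}:

  H_0: rank C_0 − rank ∂_1 = 5 − 4 = 1, and the invariant factors of ∂_1 are all 1, so H_0 = Z.
  H_1: rank ker ∂_1 − rank ∂_2 = (10 − 4) − 6 = 0, and the invariant factors of ∂_2 are all 1, so H_1 = 0.
  H_2: rank ker ∂_2 − rank ∂_3 = (10 − 6) − 4 = 0, and the invariant factors of ∂_3 are all 1, so H_2 = 0.
  H_3: rank ker ∂_3 − rank ∂_4 = (5 − 4) − 0 = 1, and there is no ∂_4, so H_3 = Z.

As a check, the Euler characteristic is 5 − 10 + 10 − 5 = 0, which agrees with 1 − 0 + 0 − 1 = 0.
(K is a triangulation of the 3-sphere S^3.)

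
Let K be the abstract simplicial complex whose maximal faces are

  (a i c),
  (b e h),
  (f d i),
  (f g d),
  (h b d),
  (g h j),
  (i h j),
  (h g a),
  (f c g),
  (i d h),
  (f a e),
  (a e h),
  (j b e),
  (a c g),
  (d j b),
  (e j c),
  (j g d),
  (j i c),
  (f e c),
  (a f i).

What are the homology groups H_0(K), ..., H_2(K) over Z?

H_0 = Z,  H_1 = Z ⊕ Z/2,  H_2 = 0.

Order the vertices as a < b < c < d < e < f < g < h < i < j. Listing each simplex with vertices in this order, K has dimension 2 with simplices:

  0-simplices (10): a, b, c, d, e, f, g, h, i, j
  1-simplices (30): ac, ae, af, ag, ah, ai, bd, be, bh, bj, ce, cf, cg, ci, cj, df, dg, dh, di, dj, ef, eh, ej, fg, fi, gh, gj, hi, hj, ij
  2-simplices (20): acg, aci, aef, aeh, afi, agh, bdh, bdj, beh, bej, cef, cej, cfg, cij, dfg, dfi, dgj, dhi, ghj, hij

Hence C_0 ≅ Z^10, C_1 ≅ Z^30, C_2 ≅ Z^20.

∂_1: C_1 → C_0 maps an edge to its endpoints' difference, ∂[p,q] = q − p.
This gives a 10×30 integer matrix of rank 9; reducing to Smith normal form yields diagonal entries (1,1,1,1,1,1,1,1,1).

The boundary map ∂_2: C_2 → C_1 sends each 2-simplex [p,q,r] to [q,r] − [p,r] + [p,q]. For instance
  ∂bdj = dj − bj + bd,
  ∂ghj = hj − gj + gh.
The 30×20 boundary matrix has rank 20 and Smith normal form diag(1,1,1,1,1,1,1,1,1,1,1,1,1,1,1,1,1,1,1,2).

Reading off H_k = ker ∂_k / im ∂_{k+1}:

  H_0: rank C_0 − rank ∂_1 = 10 − 9 = 1, and the invariant factors of ∂_1 are all 1, so H_0 = Z.
  H_1: rank ker ∂_1 − rank ∂_2 = (30 − 9) − 20 = 1, and ∂_2 has invariant factor 2 > 1, so H_1 = Z ⊕ Z/2.
  H_2: rank ker ∂_2 − rank ∂_3 = (20 − 20) − 0 = 0, and there is no ∂_3, so H_2 = 0.

(K is a triangulation of the Klein bottle.)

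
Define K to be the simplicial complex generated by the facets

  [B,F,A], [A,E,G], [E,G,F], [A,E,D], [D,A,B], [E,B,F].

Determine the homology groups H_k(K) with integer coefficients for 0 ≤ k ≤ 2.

We work with the vertex ordering A < B < D < E < F < G. The simplices of K, each written with vertices in increasing order, are:

  0-simplices (6): A, B, D, E, F, G
  1-simplices (12): AB, AD, AE, AF, AG, BD, BE, BF, DE, EF, EG, FG
  2-simplices (6): ABD, ABF, ADE, AEG, BEF, EFG

Hence C_0 ≅ Z^6, C_1 ≅ Z^12, C_2 ≅ Z^6.

Boundary ∂_1: C_1 → C_0 sends each edge [p,q] (with p < q) to q − p.
The resulting 6×12 matrix has rank 5, and its Smith normal form has invariant factors (1,1,1,1,1).

∂_2: C_2 → C_1 sends each 2-simplex [p,q,r] to [q,r] − [p,r] + [p,q]. For instance
  ∂ABF = BF − AF + AB,
  ∂EFG = FG − EG + EF.
This gives a 12×6 integer matrix of rank 6; reducing to Smith normal form yields diagonal entries (1,1,1,1,1,1).

From H_k ≅ ker(∂_k) / im(∂_{k+1}) we obtain:

  H_0: rank C_0 − rank ∂_1 = 6 − 5 = 1, and the invariant factors of ∂_1 are all 1, so H_0 ≅ Z.
  H_1: rank ker ∂_1 − rank ∂_2 = (12 − 5) − 6 = 1, and the invariant factors of ∂_2 are all 1, so H_1 ≅ Z.
  H_2: rank ker ∂_2 − rank ∂_3 = (6 − 6) − 0 = 0, and there is no ∂_3, so H_2 ≅ 0.

H_0 = Z,  H_1 = Z,  H_2 = 0.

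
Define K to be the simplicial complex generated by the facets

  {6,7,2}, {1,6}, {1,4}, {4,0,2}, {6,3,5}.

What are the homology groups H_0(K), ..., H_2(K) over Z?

H_0 = Z,  H_1 = Z,  H_2 = 0.

Fix the vertex order 0 < 1 < 2 < 3 < 4 < 5 < 6 < 7 and write every simplex with vertices in increasing order. Then dim K = 2 and the simplices of K are:

  0-simplices (8): [0], [1], [2], [3], [4], [5], [6], [7]
  1-simplices (11): [0,2], [0,4], [1,4], [1,6], [2,4], [2,6], [2,7], [3,5], [3,6], [5,6], [6,7]
  2-simplices (3): [0,2,4], [2,6,7], [3,5,6]

Hence C_0 ≅ Z^8, C_1 ≅ Z^11, C_2 ≅ Z^3.

The boundary map ∂_1: C_1 → C_0 sends each edge [p,q] (with p < q) to q − p. For instance
  ∂[1,4] = [4] − [1].
This gives a 8×11 integer matrix of rank 7; reducing to Smith normal form yields diagonal entries (1,1,1,1,1,1,1).

The boundary map ∂_2: C_2 → C_1 maps a triangle to the signed sum of its edges. For instance
  ∂[0,2,4] = [2,4] − [0,4] + [0,2],
  ∂[3,5,6] = [5,6] − [3,6] + [3,5].
As a 11×3 matrix over Z this has rank 3, with invariant factors (1,1,1).

From H_k ≅ ker(∂_k) / im(∂_{k+1}) we obtain:

  H_0: rank C_0 − rank ∂_1 = 8 − 7 = 1, and the invariant factors of ∂_1 are all 1, so H_0 = Z.
  H_1: rank ker ∂_1 − rank ∂_2 = (11 − 7) − 3 = 1, and the invariant factors of ∂_2 are all 1, so H_1 = Z.
  H_2: rank ker ∂_2 − rank ∂_3 = (3 − 3) − 0 = 0, and there is no ∂_3, so H_2 = 0.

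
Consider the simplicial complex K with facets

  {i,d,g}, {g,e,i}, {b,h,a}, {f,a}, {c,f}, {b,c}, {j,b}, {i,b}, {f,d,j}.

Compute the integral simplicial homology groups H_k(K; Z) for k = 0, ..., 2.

Take the total order a < b < c < d < e < f < g < h < i < j on the vertex set. Then K (dimension 2) consists of the simplices:

  0-simplices (10): a, b, c, d, e, f, g, h, i, j
  1-simplices (16): ab, af, ah, bc, bh, bi, bj, cf, df, dg, di, dj, eg, ei, fj, gi
  2-simplices (4): abh, dfj, dgi, egi

so the chain groups are C_0 ≅ Z^10, C_1 ≅ Z^16, C_2 ≅ Z^4.

Boundary ∂_1: C_1 → C_0 maps an edge to its endpoints' difference, ∂[p,q] = q − p.
The resulting 10×16 matrix has rank 9, and its Smith normal form has invariant factors (1,1,1,1,1,1,1,1,1).

Boundary ∂_2: C_2 → C_1 sends each 2-simplex [p,q,r] to [q,r] − [p,r] + [p,q]. For instance
  ∂egi = gi − ei + eg,
  ∂dfj = fj − dj + df.
As a 16×4 matrix over Z this has rank 4, with invariant factors (1,1,1,1).

Computing H_k = (kernel of ∂_k) / (image of ∂_{k+1}):

  H_0: rank C_0 − rank ∂_1 = 10 − 9 = 1, and the invariant factors of ∂_1 are all 1, so H_0 = Z.
  H_1: rank ker ∂_1 − rank ∂_2 = (16 − 9) − 4 = 3, and the invariant factors of ∂_2 are all 1, so H_1 = Z^3.
  H_2: rank ker ∂_2 − rank ∂_3 = (4 − 4) − 0 = 0, and there is no ∂_3, so H_2 = 0.

H_0 = Z,  H_1 = Z^3,  H_2 = 0.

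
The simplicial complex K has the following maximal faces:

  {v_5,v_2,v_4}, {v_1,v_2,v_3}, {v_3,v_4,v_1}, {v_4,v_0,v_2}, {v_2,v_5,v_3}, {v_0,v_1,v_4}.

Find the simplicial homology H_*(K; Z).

H_0 ≅ Z,  H_1 ≅ Z,  H_2 = 0.

Order the vertices as v_0 < v_1 < v_2 < v_3 < v_4 < v_5. Listing each simplex with vertices in this order, K has dimension 2 with simplices:

  0-simplices (6): [v_0], [v_1], [v_2], [v_3], [v_4], [v_5]
  1-simplices (12): [v_0,v_1], [v_0,v_2], [v_0,v_4], [v_1,v_2], [v_1,v_3], [v_1,v_4], [v_2,v_3], [v_2,v_4], [v_2,v_5], [v_3,v_4], [v_3,v_5], [v_4,v_5]
  2-simplices (6): [v_0,v_1,v_4], [v_0,v_2,v_4], [v_1,v_2,v_3], [v_1,v_3,v_4], [v_2,v_3,v_5], [v_2,v_4,v_5]

Hence C_0 ≅ Z^6, C_1 ≅ Z^12, C_2 ≅ Z^6.

Boundary ∂_1: C_1 → C_0 is given by ∂[p,q] = [q] − [p]. For instance
  ∂[v_2,v_5] = [v_5] − [v_2].
This gives a 6×12 integer matrix of rank 5; reducing to Smith normal form yields diagonal entries (1,1,1,1,1).

The boundary map ∂_2: C_2 → C_1 sends each 2-simplex [p,q,r] to [q,r] − [p,r] + [p,q]. For instance
  ∂[v_2,v_4,v_5] = [v_4,v_5] − [v_2,v_5] + [v_2,v_4],
  ∂[v_1,v_3,v_4] = [v_3,v_4] − [v_1,v_4] + [v_1,v_3].
The 12×6 boundary matrix has rank 6 and Smith normal form diag(1,1,1,1,1,1).

From H_k ≅ ker(∂_k) / im(∂_{k+1}) we obtain:

  H_0: rank C_0 − rank ∂_1 = 6 − 5 = 1, and the invariant factors of ∂_1 are all 1, so H_0 = Z.
  H_1: rank ker ∂_1 − rank ∂_2 = (12 − 5) − 6 = 1, and the invariant factors of ∂_2 are all 1, so H_1 = Z.
  H_2: rank ker ∂_2 − rank ∂_3 = (6 − 6) − 0 = 0, and there is no ∂_3, so H_2 = 0.

As a check, the Euler characteristic is 6 − 12 + 6 = 0, which agrees with 1 − 1 + 0 = 0.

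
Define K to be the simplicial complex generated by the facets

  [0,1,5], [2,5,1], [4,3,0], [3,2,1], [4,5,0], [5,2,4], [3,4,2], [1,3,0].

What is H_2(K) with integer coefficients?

Take the total order 0 < 1 < 2 < 3 < 4 < 5 on the vertex set. Then K (dimension 2) consists of the simplices:

  0-simplices (6): [0], [1], [2], [3], [4], [5]
  1-simplices (12): [0,1], [0,3], [0,4], [0,5], [1,2], [1,3], [1,5], [2,3], [2,4], [2,5], [3,4], [4,5]
  2-simplices (8): [0,1,3], [0,1,5], [0,3,4], [0,4,5], [1,2,3], [1,2,5], [2,3,4], [2,4,5]

so the chain groups are C_0 ≅ Z^6, C_1 ≅ Z^12, C_2 ≅ Z^8.

∂_1: C_1 → C_0 maps an edge to its endpoints' difference, ∂[p,q] = q − p. For instance
  ∂[0,4] = [4] − [0].
As a 6×12 matrix over Z this has rank 5, with invariant factors (1,1,1,1,1).

∂_2: C_2 → C_1 sends each 2-simplex [p,q,r] to [q,r] − [p,r] + [p,q]. For instance
  ∂[0,4,5] = [4,5] − [0,5] + [0,4],
  ∂[0,1,5] = [1,5] − [0,5] + [0,1].
This gives a 12×8 integer matrix of rank 7; reducing to Smith normal form yields diagonal entries (1,1,1,1,1,1,1).

Now H_k = ker ∂_k / im ∂_{k+1}, so:

  H_2: rank ker ∂_2 − rank ∂_3 = (8 − 7) − 0 = 1, and there is no ∂_3, so H_2 ≅ Z.

H_2 = Z.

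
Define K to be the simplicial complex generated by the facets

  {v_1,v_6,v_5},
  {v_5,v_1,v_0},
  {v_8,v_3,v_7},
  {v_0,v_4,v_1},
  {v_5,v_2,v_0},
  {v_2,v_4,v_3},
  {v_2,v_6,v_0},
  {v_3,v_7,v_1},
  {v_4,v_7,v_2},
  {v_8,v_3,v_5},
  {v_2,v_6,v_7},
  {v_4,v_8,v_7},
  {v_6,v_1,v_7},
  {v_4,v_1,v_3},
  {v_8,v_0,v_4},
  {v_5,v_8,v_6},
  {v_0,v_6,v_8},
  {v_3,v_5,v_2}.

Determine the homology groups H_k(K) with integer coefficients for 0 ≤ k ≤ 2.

Take the total order v_0 < v_1 < v_2 < v_3 < v_4 < v_5 < v_6 < v_7 < v_8 on the vertex set. Then K (dimension 2) consists of the simplices:

  0-simplices (9): [v_0], [v_1], [v_2], [v_3], [v_4], [v_5], [v_6], [v_7], [v_8]
  1-simplices (27): (27 of them)
  2-simplices (18): (18 of them)

so the chain groups are C_0 ≅ Z^9, C_1 ≅ Z^27, C_2 ≅ Z^18.

∂_1: C_1 → C_0 is given by ∂[p,q] = [q] − [p]. For instance
  ∂[v_0,v_4] = [v_4] − [v_0].
The 9×27 boundary matrix has rank 8 and Smith normal form diag(1,1,1,1,1,1,1,1).

The boundary map ∂_2: C_2 → C_1 maps a triangle to the signed sum of its edges. For instance
  ∂[v_1,v_6,v_7] = [v_6,v_7] − [v_1,v_7] + [v_1,v_6],
  ∂[v_0,v_1,v_5] = [v_1,v_5] − [v_0,v_5] + [v_0,v_1].
The 27×18 boundary matrix has rank 18 and Smith normal form diag(1,1,1,1,1,1,1,1,1,1,1,1,1,1,1,1,1,2).

Reading off H_k = ker ∂_k / im ∂_{k+1}:

  H_0: rank C_0 − rank ∂_1 = 9 − 8 = 1, and the invariant factors of ∂_1 are all 1, so H_0 ≅ Z.
  H_1: rank ker ∂_1 − rank ∂_2 = (27 − 8) − 18 = 1, and ∂_2 has invariant factor 2 > 1, so H_1 ≅ Z ⊕ Z/2.
  H_2: rank ker ∂_2 − rank ∂_3 = (18 − 18) − 0 = 0, and there is no ∂_3, so H_2 ≅ 0.

As a check, the Euler characteristic is 9 − 27 + 18 = 0, which agrees with 1 − 1 + 0 = 0.

H_0 = Z,  H_1 = Z ⊕ Z/2,  H_2 = 0.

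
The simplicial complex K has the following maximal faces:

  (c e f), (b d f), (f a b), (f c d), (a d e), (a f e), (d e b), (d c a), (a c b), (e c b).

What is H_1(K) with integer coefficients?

H_1 = Z/2.

K has 6 vertices, 15 edges, 10 triangles.
rank ∂_1 = 5, rank ∂_2 = 10 ⇒ b_1 = 15 − 5 − 10 = 0; ∂_2 has invariant factor(s) [2] giving torsion. So H_1 = Z/2.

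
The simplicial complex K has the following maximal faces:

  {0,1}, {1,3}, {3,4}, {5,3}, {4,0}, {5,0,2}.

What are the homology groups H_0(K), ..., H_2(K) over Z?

H_0 = Z,  H_1 = Z^2,  H_2 = 0.

Fix the vertex order 0 < 1 < 2 < 3 < 4 < 5 and write every simplex with vertices in increasing order. Then dim K = 2 and the simplices of K are:

  0-simplices (6): [0], [1], [2], [3], [4], [5]
  1-simplices (8): [0,1], [0,2], [0,4], [0,5], [1,3], [2,5], [3,4], [3,5]
  2-simplices (1): [0,2,5]

so the chain groups are C_0 ≅ Z^6, C_1 ≅ Z^8, C_2 ≅ Z^1.

∂_1: C_1 → C_0 sends each edge [p,q] (with p < q) to q − p. For instance
  ∂[0,1] = [1] − [0].
The 6×8 boundary matrix has rank 5 and Smith normal form diag(1,1,1,1,1).

∂_2: C_2 → C_1 sends each 2-simplex [p,q,r] to [q,r] − [p,r] + [p,q]. For instance
  ∂[0,2,5] = [2,5] − [0,5] + [0,2].
The resulting 8×1 matrix has rank 1, and its Smith normal form has invariant factors (1).

Now H_k = ker ∂_k / im ∂_{k+1}, so:

  H_0: rank C_0 − rank ∂_1 = 6 − 5 = 1, and the invariant factors of ∂_1 are all 1, so H_0 ≅ Z.
  H_1: rank ker ∂_1 − rank ∂_2 = (8 − 5) − 1 = 2, and the invariant factors of ∂_2 are all 1, so H_1 ≅ Z^2.
  H_2: rank ker ∂_2 − rank ∂_3 = (1 − 1) − 0 = 0, and there is no ∂_3, so H_2 ≅ 0.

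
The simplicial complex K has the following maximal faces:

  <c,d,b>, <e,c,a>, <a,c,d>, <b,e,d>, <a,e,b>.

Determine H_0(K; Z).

K has 5 vertices, 10 edges, 5 triangles.
rank ∂_0 = 0, rank ∂_1 = 4 ⇒ b_0 = 5 − 0 − 4 = 1; all invariant factors of ∂_1 are 1 so no torsion. So H_0 = Z.

H_0 = Z.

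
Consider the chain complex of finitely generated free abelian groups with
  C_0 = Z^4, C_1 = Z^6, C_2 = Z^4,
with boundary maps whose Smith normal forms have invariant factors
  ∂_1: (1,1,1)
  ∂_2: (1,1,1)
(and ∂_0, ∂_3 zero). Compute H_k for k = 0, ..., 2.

H_0 ≅ Z,  H_1 = 0,  H_2 ≅ Z.

H_0: b_0 = 4 − 0 − 3 = 1; torsion from ∂_1 factors > 1: none. So H_0 ≅ Z.
H_1: b_1 = 6 − 3 − 3 = 0; torsion from ∂_2 factors > 1: none. So H_1 ≅ 0.
H_2: b_2 = 4 − 3 − 0 = 1; torsion from ∂_3 factors > 1: none. So H_2 ≅ Z.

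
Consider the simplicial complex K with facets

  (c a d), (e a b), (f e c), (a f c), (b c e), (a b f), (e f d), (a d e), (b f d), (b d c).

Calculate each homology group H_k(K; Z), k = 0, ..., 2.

Order the vertices as a < b < c < d < e < f. Listing each simplex with vertices in this order, K has dimension 2 with simplices:

  0-simplices (6): a, b, c, d, e, f
  1-simplices (15): ab, ac, ad, ae, af, bc, bd, be, bf, cd, ce, cf, de, df, ef
  2-simplices (10): abe, abf, acd, acf, ade, bcd, bce, bdf, cef, def

giving chain groups C_0 ≅ Z^6, C_1 ≅ Z^15, C_2 ≅ Z^10.

Boundary ∂_1: C_1 → C_0 maps an edge to its endpoints' difference, ∂[p,q] = q − p. For instance
  ∂ab = b − a.
The 6×15 boundary matrix has rank 5 and Smith normal form diag(1,1,1,1,1).

Boundary ∂_2: C_2 → C_1 sends each 2-simplex [p,q,r] to [q,r] − [p,r] + [p,q]. For instance
  ∂bce = ce − be + bc,
  ∂abf = bf − af + ab.
This gives a 15×10 integer matrix of rank 10; reducing to Smith normal form yields diagonal entries (1,1,1,1,1,1,1,1,1,2).

Reading off H_k = ker ∂_k / im ∂_{k+1}:

  H_0: rank C_0 − rank ∂_1 = 6 − 5 = 1, and the invariant factors of ∂_1 are all 1, so H_0 = Z.
  H_1: rank ker ∂_1 − rank ∂_2 = (15 − 5) − 10 = 0, and ∂_2 has invariant factor 2 > 1, so H_1 = Z/2Z.
  H_2: rank ker ∂_2 − rank ∂_3 = (10 − 10) − 0 = 0, and there is no ∂_3, so H_2 = 0.

H_0 ≅ Z,  H_1 ≅ Z/2Z,  H_2 = 0.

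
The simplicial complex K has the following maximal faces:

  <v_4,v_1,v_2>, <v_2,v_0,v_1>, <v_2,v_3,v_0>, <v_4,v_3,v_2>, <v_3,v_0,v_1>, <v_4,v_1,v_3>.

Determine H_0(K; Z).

H_0 = Z.

Fix the vertex order v_0 < v_1 < v_2 < v_3 < v_4 and write every simplex with vertices in increasing order. Then dim K = 2 and the simplices of K are:

  0-simplices (5): [v_0], [v_1], [v_2], [v_3], [v_4]
  1-simplices (9): [v_0,v_1], [v_0,v_2], [v_0,v_3], [v_1,v_2], [v_1,v_3], [v_1,v_4], [v_2,v_3], [v_2,v_4], [v_3,v_4]
  2-simplices (6): [v_0,v_1,v_2], [v_0,v_1,v_3], [v_0,v_2,v_3], [v_1,v_2,v_4], [v_1,v_3,v_4], [v_2,v_3,v_4]

Hence C_0 ≅ Z^5, C_1 ≅ Z^9, C_2 ≅ Z^6.

Boundary ∂_1: C_1 → C_0 sends each edge [p,q] (with p < q) to q − p. For instance
  ∂[v_0,v_2] = [v_2] − [v_0].
The 5×9 boundary matrix has rank 4 and Smith normal form diag(1,1,1,1).

The boundary map ∂_2: C_2 → C_1 maps a triangle to the signed sum of its edges. For instance
  ∂[v_1,v_3,v_4] = [v_3,v_4] − [v_1,v_4] + [v_1,v_3],
  ∂[v_0,v_1,v_3] = [v_1,v_3] − [v_0,v_3] + [v_0,v_1].
The 9×6 boundary matrix has rank 5 and Smith normal form diag(1,1,1,1,1).

Now H_k = ker ∂_k / im ∂_{k+1}, so:

  H_0: rank C_0 − rank ∂_1 = 5 − 4 = 1, and the invariant factors of ∂_1 are all 1, so H_0 = Z.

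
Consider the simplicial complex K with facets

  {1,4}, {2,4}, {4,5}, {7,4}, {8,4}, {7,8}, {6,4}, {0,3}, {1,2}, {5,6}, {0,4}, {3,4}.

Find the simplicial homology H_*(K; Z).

H_0 ≅ Z,  H_1 ≅ Z^4.

We work with the vertex ordering 0 < 1 < 2 < 3 < 4 < 5 < 6 < 7 < 8. The simplices of K, each written with vertices in increasing order, are:

  0-simplices (9): [0], [1], [2], [3], [4], [5], [6], [7], [8]
  1-simplices (12): [0,3], [0,4], [1,2], [1,4], [2,4], [3,4], [4,5], [4,6], [4,7], [4,8], [5,6], [7,8]

giving chain groups C_0 ≅ Z^9, C_1 ≅ Z^12.

Boundary ∂_1: C_1 → C_0 sends each edge [p,q] (with p < q) to q − p.
The 9×12 boundary matrix has rank 8 and Smith normal form diag(1,1,1,1,1,1,1,1).

Computing H_k = (kernel of ∂_k) / (image of ∂_{k+1}):

  H_0: rank C_0 − rank ∂_1 = 9 − 8 = 1, and the invariant factors of ∂_1 are all 1, so H_0 ≅ Z.
  H_1: rank ker ∂_1 − rank ∂_2 = (12 − 8) − 0 = 4, and there is no ∂_2, so H_1 ≅ Z^4.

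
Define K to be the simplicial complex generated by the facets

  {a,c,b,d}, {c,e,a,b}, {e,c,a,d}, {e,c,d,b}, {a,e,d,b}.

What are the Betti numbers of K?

b_0 = 1, b_1 = 0, b_2 = 0, b_3 = 1.

We work with the vertex ordering a < b < c < d < e. The simplices of K, each written with vertices in increasing order, are:

  0-simplices (5): a, b, c, d, e
  1-simplices (10): ab, ac, ad, ae, bc, bd, be, cd, ce, de
  2-simplices (10): abc, abd, abe, acd, ace, ade, bcd, bce, bde, cde
  3-simplices (5): abcd, abce, abde, acde, bcde

Hence C_0 ≅ Z^5, C_1 ≅ Z^10, C_2 ≅ Z^10, C_3 ≅ Z^5.

The boundary map ∂_1: C_1 → C_0 maps an edge to its endpoints' difference, ∂[p,q] = q − p. For instance
  ∂de = e − d.
The resulting 5×10 matrix has rank 4, and its Smith normal form has invariant factors (1,1,1,1).

∂_2: C_2 → C_1 sends each 2-simplex [p,q,r] to [q,r] − [p,r] + [p,q]. For instance
  ∂bce = ce − be + bc,
  ∂ace = ce − ae + ac.
This gives a 10×10 integer matrix of rank 6; reducing to Smith normal form yields diagonal entries (1,1,1,1,1,1).

Boundary ∂_3: C_3 → C_2 sends each 3-simplex σ to the alternating sum Σ_i (−1)^i (σ with its i-th vertex removed). For instance
  ∂bcde = cde − bde + bce − bcd,
  ∂acde = cde − ade + ace − acd.
The resulting 10×5 matrix has rank 4, and its Smith normal form has invariant factors (1,1,1,1).

From H_k ≅ ker(∂_k) / im(∂_{k+1}) we obtain:

  H_0: rank C_0 − rank ∂_1 = 5 − 4 = 1, and the invariant factors of ∂_1 are all 1, so H_0 ≅ Z.
  H_1: rank ker ∂_1 − rank ∂_2 = (10 − 4) − 6 = 0, and the invariant factors of ∂_2 are all 1, so H_1 ≅ 0.
  H_2: rank ker ∂_2 − rank ∂_3 = (10 − 6) − 4 = 0, and the invariant factors of ∂_3 are all 1, so H_2 ≅ 0.
  H_3: rank ker ∂_3 − rank ∂_4 = (5 − 4) − 0 = 1, and there is no ∂_4, so H_3 ≅ Z.

As a check, the Euler characteristic is 5 − 10 + 10 − 5 = 0, which agrees with 1 − 0 + 0 − 1 = 0.

Hence the Betti numbers are b_0 = 1, b_1 = 0, b_2 = 0, b_3 = 1.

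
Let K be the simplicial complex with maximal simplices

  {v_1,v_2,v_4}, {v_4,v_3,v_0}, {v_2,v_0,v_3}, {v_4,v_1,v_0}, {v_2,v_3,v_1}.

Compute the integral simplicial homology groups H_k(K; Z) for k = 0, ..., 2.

H_0 = Z,  H_1 = Z,  H_2 = 0.

Order the vertices as v_0 < v_1 < v_2 < v_3 < v_4. Listing each simplex with vertices in this order, K has dimension 2 with simplices:

  0-simplices (5): [v_0], [v_1], [v_2], [v_3], [v_4]
  1-simplices (10): [v_0,v_1], [v_0,v_2], [v_0,v_3], [v_0,v_4], [v_1,v_2], [v_1,v_3], [v_1,v_4], [v_2,v_3], [v_2,v_4], [v_3,v_4]
  2-simplices (5): [v_0,v_1,v_4], [v_0,v_2,v_3], [v_0,v_3,v_4], [v_1,v_2,v_3], [v_1,v_2,v_4]

so the chain groups are C_0 ≅ Z^5, C_1 ≅ Z^10, C_2 ≅ Z^5.

The boundary map ∂_1: C_1 → C_0 maps an edge to its endpoints' difference, ∂[p,q] = q − p. For instance
  ∂[v_0,v_4] = [v_4] − [v_0].
The resulting 5×10 matrix has rank 4, and its Smith normal form has invariant factors (1,1,1,1).

The boundary map ∂_2: C_2 → C_1 maps a triangle to the signed sum of its edges. For instance
  ∂[v_0,v_1,v_4] = [v_1,v_4] − [v_0,v_4] + [v_0,v_1],
  ∂[v_0,v_2,v_3] = [v_2,v_3] − [v_0,v_3] + [v_0,v_2].
As a 10×5 matrix over Z this has rank 5, with invariant factors (1,1,1,1,1).

From H_k ≅ ker(∂_k) / im(∂_{k+1}) we obtain:

  H_0: rank C_0 − rank ∂_1 = 5 − 4 = 1, and the invariant factors of ∂_1 are all 1, so H_0 ≅ Z.
  H_1: rank ker ∂_1 − rank ∂_2 = (10 − 4) − 5 = 1, and the invariant factors of ∂_2 are all 1, so H_1 ≅ Z.
  H_2: rank ker ∂_2 − rank ∂_3 = (5 − 5) − 0 = 0, and there is no ∂_3, so H_2 ≅ 0.

As a check, the Euler characteristic is 5 − 10 + 5 = 0, which agrees with 1 − 1 + 0 = 0.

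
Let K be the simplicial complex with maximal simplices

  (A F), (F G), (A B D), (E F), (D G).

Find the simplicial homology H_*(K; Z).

H_0 = Z,  H_1 = Z,  H_2 = 0.

Order the vertices as A < B < D < E < F < G. Listing each simplex with vertices in this order, K has dimension 2 with simplices:

  0-simplices (6): A, B, D, E, F, G
  1-simplices (7): AB, AD, AF, BD, DG, EF, FG
  2-simplices (1): ABD

so the chain groups are C_0 ≅ Z^6, C_1 ≅ Z^7, C_2 ≅ Z^1.

∂_1: C_1 → C_0 sends each edge [p,q] (with p < q) to q − p. For instance
  ∂BD = D − B.
As a 6×7 matrix over Z this has rank 5, with invariant factors (1,1,1,1,1).

∂_2: C_2 → C_1 acts by ∂[p,q,r] = [q,r] − [p,r] + [p,q]. For instance
  ∂ABD = BD − AD + AB.
This gives a 7×1 integer matrix of rank 1; reducing to Smith normal form yields diagonal entries (1).

Reading off H_k = ker ∂_k / im ∂_{k+1}:

  H_0: rank C_0 − rank ∂_1 = 6 − 5 = 1, and the invariant factors of ∂_1 are all 1, so H_0 ≅ Z.
  H_1: rank ker ∂_1 − rank ∂_2 = (7 − 5) − 1 = 1, and the invariant factors of ∂_2 are all 1, so H_1 ≅ Z.
  H_2: rank ker ∂_2 − rank ∂_3 = (1 − 1) − 0 = 0, and there is no ∂_3, so H_2 ≅ 0.

As a check, the Euler characteristic is 6 − 7 + 1 = 0, which agrees with 1 − 1 + 0 = 0.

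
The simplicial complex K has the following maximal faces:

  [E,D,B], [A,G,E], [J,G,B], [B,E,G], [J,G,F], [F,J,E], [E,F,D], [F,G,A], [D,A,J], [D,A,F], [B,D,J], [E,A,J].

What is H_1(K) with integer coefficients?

We work with the vertex ordering A < B < D < E < F < G < J. The simplices of K, each written with vertices in increasing order, are:

  0-simplices (7): A, B, D, E, F, G, J
  1-simplices (18): AD, AE, AF, AG, AJ, BD, BE, BG, BJ, DE, DF, DJ, EF, EG, EJ, FG, FJ, GJ
  2-simplices (12): ADF, ADJ, AEG, AEJ, AFG, BDE, BDJ, BEG, BGJ, DEF, EFJ, FGJ

so the chain groups are C_0 ≅ Z^7, C_1 ≅ Z^18, C_2 ≅ Z^12.

∂_1: C_1 → C_0 is given by ∂[p,q] = [q] − [p]. For instance
  ∂DF = F − D.
The 7×18 boundary matrix has rank 6 and Smith normal form diag(1,1,1,1,1,1).

The boundary map ∂_2: C_2 → C_1 maps a triangle to the signed sum of its edges. For instance
  ∂BGJ = GJ − BJ + BG,
  ∂BEG = EG − BG + BE.
This gives a 18×12 integer matrix of rank 12; reducing to Smith normal form yields diagonal entries (1,1,1,1,1,1,1,1,1,1,1,2).

Computing H_k = (kernel of ∂_k) / (image of ∂_{k+1}):

  H_1: rank ker ∂_1 − rank ∂_2 = (18 − 6) − 12 = 0, and ∂_2 has invariant factor 2 > 1, so H_1 = Z_2.

H_1 ≅ Z_2.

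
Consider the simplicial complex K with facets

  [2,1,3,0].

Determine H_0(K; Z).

H_0 = Z.

Fix the vertex order 0 < 1 < 2 < 3 and write every simplex with vertices in increasing order. Then dim K = 3 and the simplices of K are:

  0-simplices (4): [0], [1], [2], [3]
  1-simplices (6): [0,1], [0,2], [0,3], [1,2], [1,3], [2,3]
  2-simplices (4): [0,1,2], [0,1,3], [0,2,3], [1,2,3]
  3-simplices (1): [0,1,2,3]

Hence C_0 ≅ Z^4, C_1 ≅ Z^6, C_2 ≅ Z^4, C_3 ≅ Z^1.

Boundary ∂_1: C_1 → C_0 is given by ∂[p,q] = [q] − [p]. For instance
  ∂[1,2] = [2] − [1].
The resulting 4×6 matrix has rank 3, and its Smith normal form has invariant factors (1,1,1).

∂_2: C_2 → C_1 maps a triangle to the signed sum of its edges. For instance
  ∂[0,2,3] = [2,3] − [0,3] + [0,2],
  ∂[0,1,2] = [1,2] − [0,2] + [0,1].
The 6×4 boundary matrix has rank 3 and Smith normal form diag(1,1,1).

∂_3: C_3 → C_2 sends each 3-simplex σ to the alternating sum Σ_i (−1)^i (σ with its i-th vertex removed). For instance
  ∂[0,1,2,3] = [1,2,3] − [0,2,3] + [0,1,3] − [0,1,2].
The 4×1 boundary matrix has rank 1 and Smith normal form diag(1).

Reading off H_k = ker ∂_k / im ∂_{k+1}:

  H_0: rank C_0 − rank ∂_1 = 4 − 3 = 1, and the invariant factors of ∂_1 are all 1, so H_0 ≅ Z.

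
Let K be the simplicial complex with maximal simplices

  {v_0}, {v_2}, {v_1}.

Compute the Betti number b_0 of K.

K has 3 vertices.
rank ∂_0 = 0, rank ∂_1 = 0 ⇒ b_0 = 3 − 0 − 0 = 3. So H_0 = Z^3.

b_0 = 3.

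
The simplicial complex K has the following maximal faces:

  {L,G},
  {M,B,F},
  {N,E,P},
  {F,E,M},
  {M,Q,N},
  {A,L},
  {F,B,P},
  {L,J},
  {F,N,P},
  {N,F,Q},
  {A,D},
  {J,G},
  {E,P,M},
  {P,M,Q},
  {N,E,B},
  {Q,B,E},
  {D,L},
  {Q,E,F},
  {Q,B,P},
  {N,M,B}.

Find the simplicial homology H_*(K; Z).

Fix the vertex order A < B < D < E < F < G < J < L < M < N < P < Q and write every simplex with vertices in increasing order. Then dim K = 2 and the simplices of K are:

  0-simplices (12): A, B, D, E, F, G, J, L, M, N, P, Q
  1-simplices (27): AD, AL, BE, BF, BM, BN, BP, BQ, DL, EF, EM, EN, EP, EQ, FM, FN, FP, FQ, GJ, GL, JL, MN, MP, MQ, NP, NQ, PQ
  2-simplices (14): BEN, BEQ, BFM, BFP, BMN, BPQ, EFM, EFQ, EMP, ENP, FNP, FNQ, MNQ, MPQ

Hence C_0 ≅ Z^12, C_1 ≅ Z^27, C_2 ≅ Z^14.

Boundary ∂_1: C_1 → C_0 sends each edge [p,q] (with p < q) to q − p. For instance
  ∂EP = P − E.
This gives a 12×27 integer matrix of rank 10; reducing to Smith normal form yields diagonal entries (1,1,1,1,1,1,1,1,1,1).

Boundary ∂_2: C_2 → C_1 maps a triangle to the signed sum of its edges. For instance
  ∂EMP = MP − EP + EM,
  ∂MNQ = NQ − MQ + MN.
This gives a 27×14 integer matrix of rank 13; reducing to Smith normal form yields diagonal entries (1,1,1,1,1,1,1,1,1,1,1,1,1).

Computing H_k = (kernel of ∂_k) / (image of ∂_{k+1}):

  H_0: rank C_0 − rank ∂_1 = 12 − 10 = 2, and the invariant factors of ∂_1 are all 1, so H_0 = Z^2.
  H_1: rank ker ∂_1 − rank ∂_2 = (27 − 10) − 13 = 4, and the invariant factors of ∂_2 are all 1, so H_1 = Z^4.
  H_2: rank ker ∂_2 − rank ∂_3 = (14 − 13) − 0 = 1, and there is no ∂_3, so H_2 = Z.

(K is a triangulation of the disjoint union of a wedge of 2 circles and the torus T^2.)

H_0 = Z^2,  H_1 = Z^4,  H_2 = Z.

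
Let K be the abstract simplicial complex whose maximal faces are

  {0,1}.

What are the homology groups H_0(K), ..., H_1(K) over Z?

We work with the vertex ordering 0 < 1. The simplices of K, each written with vertices in increasing order, are:

  0-simplices (2): [0], [1]
  1-simplices (1): [0,1]

giving chain groups C_0 ≅ Z^2, C_1 ≅ Z^1.

The boundary map ∂_1: C_1 → C_0 is given by ∂[p,q] = [q] − [p]. For instance
  ∂[0,1] = [1] − [0].
The resulting 2×1 matrix has rank 1, and its Smith normal form has invariant factors (1).

Reading off H_k = ker ∂_k / im ∂_{k+1}:

  H_0: rank C_0 − rank ∂_1 = 2 − 1 = 1, and the invariant factors of ∂_1 are all 1, so H_0 = Z.
  H_1: rank ker ∂_1 − rank ∂_2 = (1 − 1) − 0 = 0, and there is no ∂_2, so H_1 = 0.

(K is a triangulation of the 1-simplex.)

H_0 = Z,  H_1 = 0.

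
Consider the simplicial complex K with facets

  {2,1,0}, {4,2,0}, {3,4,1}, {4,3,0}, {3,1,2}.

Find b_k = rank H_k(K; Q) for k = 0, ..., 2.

b_0 = 1, b_1 = 1, b_2 = 0.

Fix the vertex order 0 < 1 < 2 < 3 < 4 and write every simplex with vertices in increasing order. Then dim K = 2 and the simplices of K are:

  0-simplices (5): [0], [1], [2], [3], [4]
  1-simplices (10): [0,1], [0,2], [0,3], [0,4], [1,2], [1,3], [1,4], [2,3], [2,4], [3,4]
  2-simplices (5): [0,1,2], [0,2,4], [0,3,4], [1,2,3], [1,3,4]

so the chain groups are C_0 ≅ Z^5, C_1 ≅ Z^10, C_2 ≅ Z^5.

∂_1: C_1 → C_0 sends each edge [p,q] (with p < q) to q − p. For instance
  ∂[0,1] = [1] − [0].
This gives a 5×10 integer matrix of rank 4; reducing to Smith normal form yields diagonal entries (1,1,1,1).

Boundary ∂_2: C_2 → C_1 sends each 2-simplex [p,q,r] to [q,r] − [p,r] + [p,q]. For instance
  ∂[0,3,4] = [3,4] − [0,4] + [0,3],
  ∂[0,1,2] = [1,2] − [0,2] + [0,1].
This gives a 10×5 integer matrix of rank 5; reducing to Smith normal form yields diagonal entries (1,1,1,1,1).

Computing H_k = (kernel of ∂_k) / (image of ∂_{k+1}):

  H_0: rank C_0 − rank ∂_1 = 5 − 4 = 1, and the invariant factors of ∂_1 are all 1, so H_0 ≅ Z.
  H_1: rank ker ∂_1 − rank ∂_2 = (10 − 4) − 5 = 1, and the invariant factors of ∂_2 are all 1, so H_1 ≅ Z.
  H_2: rank ker ∂_2 − rank ∂_3 = (5 − 5) − 0 = 0, and there is no ∂_3, so H_2 ≅ 0.

Hence the Betti numbers are b_0 = 1, b_1 = 1, b_2 = 0.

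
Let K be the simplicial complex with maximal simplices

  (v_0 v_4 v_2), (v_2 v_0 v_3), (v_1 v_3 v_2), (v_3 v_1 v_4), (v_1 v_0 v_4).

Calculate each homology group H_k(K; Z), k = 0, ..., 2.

H_0 ≅ Z,  H_1 ≅ Z,  H_2 = 0.

K has 5 vertices, 10 edges, 5 triangles.
rank ∂_0 = 0, rank ∂_1 = 4 ⇒ b_0 = 5 − 0 − 4 = 1; all invariant factors of ∂_1 are 1 so no torsion. So H_0 = Z.
rank ∂_1 = 4, rank ∂_2 = 5 ⇒ b_1 = 10 − 4 − 5 = 1; all invariant factors of ∂_2 are 1 so no torsion. So H_1 = Z.
rank ∂_2 = 5, rank ∂_3 = 0 ⇒ b_2 = 5 − 5 − 0 = 0. So H_2 = 0.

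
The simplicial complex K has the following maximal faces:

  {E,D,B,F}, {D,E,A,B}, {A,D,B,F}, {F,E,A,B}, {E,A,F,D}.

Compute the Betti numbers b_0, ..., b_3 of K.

b_0 = 1, b_1 = 0, b_2 = 0, b_3 = 1.

We work with the vertex ordering A < B < D < E < F. The simplices of K, each written with vertices in increasing order, are:

  0-simplices (5): A, B, D, E, F
  1-simplices (10): AB, AD, AE, AF, BD, BE, BF, DE, DF, EF
  2-simplices (10): ABD, ABE, ABF, ADE, ADF, AEF, BDE, BDF, BEF, DEF
  3-simplices (5): ABDE, ABDF, ABEF, ADEF, BDEF

so the chain groups are C_0 ≅ Z^5, C_1 ≅ Z^10, C_2 ≅ Z^10, C_3 ≅ Z^5.

The boundary map ∂_1: C_1 → C_0 sends each edge [p,q] (with p < q) to q − p. For instance
  ∂BE = E − B.
The 5×10 boundary matrix has rank 4 and Smith normal form diag(1,1,1,1).

∂_2: C_2 → C_1 acts by ∂[p,q,r] = [q,r] − [p,r] + [p,q]. For instance
  ∂AEF = EF − AF + AE,
  ∂BDF = DF − BF + BD.
The 10×10 boundary matrix has rank 6 and Smith normal form diag(1,1,1,1,1,1).

∂_3: C_3 → C_2 sends each 3-simplex σ to the alternating sum Σ_i (−1)^i (σ with its i-th vertex removed). For instance
  ∂ABDF = BDF − ADF + ABF − ABD,
  ∂ABEF = BEF − AEF + ABF − ABE.
This gives a 10×5 integer matrix of rank 4; reducing to Smith normal form yields diagonal entries (1,1,1,1).

Now H_k = ker ∂_k / im ∂_{k+1}, so:

  H_0: rank C_0 − rank ∂_1 = 5 − 4 = 1, and the invariant factors of ∂_1 are all 1, so H_0 ≅ Z.
  H_1: rank ker ∂_1 − rank ∂_2 = (10 − 4) − 6 = 0, and the invariant factors of ∂_2 are all 1, so H_1 ≅ 0.
  H_2: rank ker ∂_2 − rank ∂_3 = (10 − 6) − 4 = 0, and the invariant factors of ∂_3 are all 1, so H_2 ≅ 0.
  H_3: rank ker ∂_3 − rank ∂_4 = (5 − 4) − 0 = 1, and there is no ∂_4, so H_3 ≅ Z.

As a check, the Euler characteristic is 5 − 10 + 10 − 5 = 0, which agrees with 1 − 0 + 0 − 1 = 0.

Hence the Betti numbers are b_0 = 1, b_1 = 0, b_2 = 0, b_3 = 1.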